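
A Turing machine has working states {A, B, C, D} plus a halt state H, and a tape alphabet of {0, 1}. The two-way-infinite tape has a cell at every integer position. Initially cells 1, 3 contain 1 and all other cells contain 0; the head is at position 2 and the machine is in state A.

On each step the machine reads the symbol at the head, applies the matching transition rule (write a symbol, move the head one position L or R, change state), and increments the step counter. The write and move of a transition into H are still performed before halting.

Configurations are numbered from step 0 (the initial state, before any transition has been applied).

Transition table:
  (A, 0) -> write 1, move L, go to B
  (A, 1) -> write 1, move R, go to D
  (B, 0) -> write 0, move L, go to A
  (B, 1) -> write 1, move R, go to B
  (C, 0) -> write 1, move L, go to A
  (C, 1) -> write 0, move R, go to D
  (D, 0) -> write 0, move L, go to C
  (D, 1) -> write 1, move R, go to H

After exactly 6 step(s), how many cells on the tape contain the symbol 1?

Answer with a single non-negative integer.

Answer: 3

Derivation:
Step 1: in state A at pos 2, read 0 -> (A,0)->write 1,move L,goto B. Now: state=B, head=1, tape[0..4]=01110 (head:  ^)
Step 2: in state B at pos 1, read 1 -> (B,1)->write 1,move R,goto B. Now: state=B, head=2, tape[0..4]=01110 (head:   ^)
Step 3: in state B at pos 2, read 1 -> (B,1)->write 1,move R,goto B. Now: state=B, head=3, tape[0..4]=01110 (head:    ^)
Step 4: in state B at pos 3, read 1 -> (B,1)->write 1,move R,goto B. Now: state=B, head=4, tape[0..5]=011100 (head:     ^)
Step 5: in state B at pos 4, read 0 -> (B,0)->write 0,move L,goto A. Now: state=A, head=3, tape[0..5]=011100 (head:    ^)
Step 6: in state A at pos 3, read 1 -> (A,1)->write 1,move R,goto D. Now: state=D, head=4, tape[0..5]=011100 (head:     ^)
Cells containing 1 after step 6: {1, 2, 3} -> 3 cell(s)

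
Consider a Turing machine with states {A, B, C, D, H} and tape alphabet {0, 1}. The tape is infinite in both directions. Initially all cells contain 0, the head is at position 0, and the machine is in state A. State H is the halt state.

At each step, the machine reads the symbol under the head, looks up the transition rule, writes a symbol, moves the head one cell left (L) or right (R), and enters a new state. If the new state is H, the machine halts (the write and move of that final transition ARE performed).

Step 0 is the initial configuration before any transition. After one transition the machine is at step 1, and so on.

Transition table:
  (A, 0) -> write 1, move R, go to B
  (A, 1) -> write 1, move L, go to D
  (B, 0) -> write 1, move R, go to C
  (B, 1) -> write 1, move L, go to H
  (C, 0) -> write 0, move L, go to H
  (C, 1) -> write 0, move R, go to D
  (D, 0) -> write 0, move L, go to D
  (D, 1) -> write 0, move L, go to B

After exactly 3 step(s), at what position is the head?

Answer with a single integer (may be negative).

Answer: 1

Derivation:
Step 1: in state A at pos 0, read 0 -> (A,0)->write 1,move R,goto B. Now: state=B, head=1, tape[-1..2]=0100 (head:   ^)
Step 2: in state B at pos 1, read 0 -> (B,0)->write 1,move R,goto C. Now: state=C, head=2, tape[-1..3]=01100 (head:    ^)
Step 3: in state C at pos 2, read 0 -> (C,0)->write 0,move L,goto H. Now: state=H, head=1, tape[-1..3]=01100 (head:   ^)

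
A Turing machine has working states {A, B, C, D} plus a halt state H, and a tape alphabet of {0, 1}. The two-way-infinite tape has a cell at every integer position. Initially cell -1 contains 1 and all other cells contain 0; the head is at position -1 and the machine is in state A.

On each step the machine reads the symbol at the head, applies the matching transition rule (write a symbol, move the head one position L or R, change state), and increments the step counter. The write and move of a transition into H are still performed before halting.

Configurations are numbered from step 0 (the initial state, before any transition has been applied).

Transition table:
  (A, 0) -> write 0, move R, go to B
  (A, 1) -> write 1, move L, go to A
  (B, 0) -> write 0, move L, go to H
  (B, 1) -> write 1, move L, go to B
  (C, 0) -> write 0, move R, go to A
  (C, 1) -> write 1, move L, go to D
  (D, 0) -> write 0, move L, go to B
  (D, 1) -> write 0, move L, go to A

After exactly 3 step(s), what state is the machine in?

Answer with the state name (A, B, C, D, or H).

Answer: B

Derivation:
Step 1: in state A at pos -1, read 1 -> (A,1)->write 1,move L,goto A. Now: state=A, head=-2, tape[-3..0]=0010 (head:  ^)
Step 2: in state A at pos -2, read 0 -> (A,0)->write 0,move R,goto B. Now: state=B, head=-1, tape[-3..0]=0010 (head:   ^)
Step 3: in state B at pos -1, read 1 -> (B,1)->write 1,move L,goto B. Now: state=B, head=-2, tape[-3..0]=0010 (head:  ^)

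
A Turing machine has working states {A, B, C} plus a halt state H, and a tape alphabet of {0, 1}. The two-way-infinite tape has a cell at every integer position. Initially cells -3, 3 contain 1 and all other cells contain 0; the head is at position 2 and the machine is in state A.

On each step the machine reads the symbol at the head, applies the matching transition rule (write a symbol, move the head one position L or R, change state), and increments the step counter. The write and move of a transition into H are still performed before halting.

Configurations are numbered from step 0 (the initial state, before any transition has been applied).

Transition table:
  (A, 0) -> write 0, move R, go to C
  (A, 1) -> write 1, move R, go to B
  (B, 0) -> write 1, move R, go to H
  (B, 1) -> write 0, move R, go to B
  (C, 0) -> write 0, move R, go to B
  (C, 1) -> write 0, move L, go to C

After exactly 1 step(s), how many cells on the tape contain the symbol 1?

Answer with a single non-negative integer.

Answer: 2

Derivation:
Step 1: in state A at pos 2, read 0 -> (A,0)->write 0,move R,goto C. Now: state=C, head=3, tape[-4..4]=010000010 (head:        ^)
Cells containing 1 after step 1: {-3, 3} -> 2 cell(s)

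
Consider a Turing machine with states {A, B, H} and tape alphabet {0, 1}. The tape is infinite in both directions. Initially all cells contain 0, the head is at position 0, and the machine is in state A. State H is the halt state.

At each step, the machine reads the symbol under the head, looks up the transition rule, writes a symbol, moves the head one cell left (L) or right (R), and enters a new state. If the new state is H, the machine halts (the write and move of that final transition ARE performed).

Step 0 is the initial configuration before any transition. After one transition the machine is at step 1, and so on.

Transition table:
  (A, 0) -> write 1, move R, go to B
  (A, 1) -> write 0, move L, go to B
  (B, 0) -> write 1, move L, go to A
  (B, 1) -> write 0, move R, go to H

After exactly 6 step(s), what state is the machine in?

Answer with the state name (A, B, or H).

Step 1: in state A at pos 0, read 0 -> (A,0)->write 1,move R,goto B. Now: state=B, head=1, tape[-1..2]=0100 (head:   ^)
Step 2: in state B at pos 1, read 0 -> (B,0)->write 1,move L,goto A. Now: state=A, head=0, tape[-1..2]=0110 (head:  ^)
Step 3: in state A at pos 0, read 1 -> (A,1)->write 0,move L,goto B. Now: state=B, head=-1, tape[-2..2]=00010 (head:  ^)
Step 4: in state B at pos -1, read 0 -> (B,0)->write 1,move L,goto A. Now: state=A, head=-2, tape[-3..2]=001010 (head:  ^)
Step 5: in state A at pos -2, read 0 -> (A,0)->write 1,move R,goto B. Now: state=B, head=-1, tape[-3..2]=011010 (head:   ^)
Step 6: in state B at pos -1, read 1 -> (B,1)->write 0,move R,goto H. Now: state=H, head=0, tape[-3..2]=010010 (head:    ^)

Answer: H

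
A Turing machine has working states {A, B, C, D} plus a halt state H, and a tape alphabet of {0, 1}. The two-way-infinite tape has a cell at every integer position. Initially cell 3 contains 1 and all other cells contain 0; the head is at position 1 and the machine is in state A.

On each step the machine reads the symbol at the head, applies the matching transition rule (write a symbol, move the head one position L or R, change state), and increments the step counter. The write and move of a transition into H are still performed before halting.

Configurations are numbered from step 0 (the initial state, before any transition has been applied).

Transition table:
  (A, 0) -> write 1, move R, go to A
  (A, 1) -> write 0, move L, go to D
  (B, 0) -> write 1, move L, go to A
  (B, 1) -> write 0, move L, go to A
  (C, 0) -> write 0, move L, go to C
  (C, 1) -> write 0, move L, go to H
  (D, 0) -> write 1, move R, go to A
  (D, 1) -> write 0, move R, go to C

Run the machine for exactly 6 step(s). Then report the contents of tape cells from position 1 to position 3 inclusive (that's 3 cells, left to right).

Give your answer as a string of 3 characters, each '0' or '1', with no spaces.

Answer: 100

Derivation:
Step 1: in state A at pos 1, read 0 -> (A,0)->write 1,move R,goto A. Now: state=A, head=2, tape[0..4]=01010 (head:   ^)
Step 2: in state A at pos 2, read 0 -> (A,0)->write 1,move R,goto A. Now: state=A, head=3, tape[0..4]=01110 (head:    ^)
Step 3: in state A at pos 3, read 1 -> (A,1)->write 0,move L,goto D. Now: state=D, head=2, tape[0..4]=01100 (head:   ^)
Step 4: in state D at pos 2, read 1 -> (D,1)->write 0,move R,goto C. Now: state=C, head=3, tape[0..4]=01000 (head:    ^)
Step 5: in state C at pos 3, read 0 -> (C,0)->write 0,move L,goto C. Now: state=C, head=2, tape[0..4]=01000 (head:   ^)
Step 6: in state C at pos 2, read 0 -> (C,0)->write 0,move L,goto C. Now: state=C, head=1, tape[0..4]=01000 (head:  ^)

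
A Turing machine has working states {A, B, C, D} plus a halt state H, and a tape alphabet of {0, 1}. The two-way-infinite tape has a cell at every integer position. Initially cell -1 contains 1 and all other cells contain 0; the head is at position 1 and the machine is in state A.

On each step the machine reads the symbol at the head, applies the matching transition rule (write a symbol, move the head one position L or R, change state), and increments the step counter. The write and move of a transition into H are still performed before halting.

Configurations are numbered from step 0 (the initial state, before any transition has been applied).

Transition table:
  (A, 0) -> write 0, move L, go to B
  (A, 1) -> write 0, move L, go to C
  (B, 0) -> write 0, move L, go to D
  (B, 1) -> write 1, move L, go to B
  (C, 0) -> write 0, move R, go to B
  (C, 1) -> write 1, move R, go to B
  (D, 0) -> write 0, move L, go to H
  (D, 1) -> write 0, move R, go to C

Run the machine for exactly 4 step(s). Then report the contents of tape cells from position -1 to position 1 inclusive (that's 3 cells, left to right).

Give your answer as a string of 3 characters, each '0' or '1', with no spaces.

Answer: 000

Derivation:
Step 1: in state A at pos 1, read 0 -> (A,0)->write 0,move L,goto B. Now: state=B, head=0, tape[-2..2]=01000 (head:   ^)
Step 2: in state B at pos 0, read 0 -> (B,0)->write 0,move L,goto D. Now: state=D, head=-1, tape[-2..2]=01000 (head:  ^)
Step 3: in state D at pos -1, read 1 -> (D,1)->write 0,move R,goto C. Now: state=C, head=0, tape[-2..2]=00000 (head:   ^)
Step 4: in state C at pos 0, read 0 -> (C,0)->write 0,move R,goto B. Now: state=B, head=1, tape[-2..2]=00000 (head:    ^)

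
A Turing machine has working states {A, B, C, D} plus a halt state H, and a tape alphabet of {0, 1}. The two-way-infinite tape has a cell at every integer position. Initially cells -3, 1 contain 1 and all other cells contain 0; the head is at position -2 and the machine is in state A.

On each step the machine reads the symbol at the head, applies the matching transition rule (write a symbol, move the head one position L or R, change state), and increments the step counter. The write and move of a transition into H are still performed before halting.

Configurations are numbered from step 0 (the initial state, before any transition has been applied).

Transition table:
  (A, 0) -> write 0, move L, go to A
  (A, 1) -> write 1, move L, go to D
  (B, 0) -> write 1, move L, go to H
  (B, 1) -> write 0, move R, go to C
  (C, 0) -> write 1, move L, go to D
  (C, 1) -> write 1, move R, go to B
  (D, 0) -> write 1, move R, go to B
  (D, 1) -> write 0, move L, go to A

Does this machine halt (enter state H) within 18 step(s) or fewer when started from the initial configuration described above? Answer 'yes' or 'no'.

Answer: yes

Derivation:
Step 1: in state A at pos -2, read 0 -> (A,0)->write 0,move L,goto A. Now: state=A, head=-3, tape[-4..2]=0100010 (head:  ^)
Step 2: in state A at pos -3, read 1 -> (A,1)->write 1,move L,goto D. Now: state=D, head=-4, tape[-5..2]=00100010 (head:  ^)
Step 3: in state D at pos -4, read 0 -> (D,0)->write 1,move R,goto B. Now: state=B, head=-3, tape[-5..2]=01100010 (head:   ^)
Step 4: in state B at pos -3, read 1 -> (B,1)->write 0,move R,goto C. Now: state=C, head=-2, tape[-5..2]=01000010 (head:    ^)
Step 5: in state C at pos -2, read 0 -> (C,0)->write 1,move L,goto D. Now: state=D, head=-3, tape[-5..2]=01010010 (head:   ^)
Step 6: in state D at pos -3, read 0 -> (D,0)->write 1,move R,goto B. Now: state=B, head=-2, tape[-5..2]=01110010 (head:    ^)
Step 7: in state B at pos -2, read 1 -> (B,1)->write 0,move R,goto C. Now: state=C, head=-1, tape[-5..2]=01100010 (head:     ^)
Step 8: in state C at pos -1, read 0 -> (C,0)->write 1,move L,goto D. Now: state=D, head=-2, tape[-5..2]=01101010 (head:    ^)
Step 9: in state D at pos -2, read 0 -> (D,0)->write 1,move R,goto B. Now: state=B, head=-1, tape[-5..2]=01111010 (head:     ^)
Step 10: in state B at pos -1, read 1 -> (B,1)->write 0,move R,goto C. Now: state=C, head=0, tape[-5..2]=01110010 (head:      ^)
Step 11: in state C at pos 0, read 0 -> (C,0)->write 1,move L,goto D. Now: state=D, head=-1, tape[-5..2]=01110110 (head:     ^)
Step 12: in state D at pos -1, read 0 -> (D,0)->write 1,move R,goto B. Now: state=B, head=0, tape[-5..2]=01111110 (head:      ^)
Step 13: in state B at pos 0, read 1 -> (B,1)->write 0,move R,goto C. Now: state=C, head=1, tape[-5..2]=01111010 (head:       ^)
Step 14: in state C at pos 1, read 1 -> (C,1)->write 1,move R,goto B. Now: state=B, head=2, tape[-5..3]=011110100 (head:        ^)
Step 15: in state B at pos 2, read 0 -> (B,0)->write 1,move L,goto H. Now: state=H, head=1, tape[-5..3]=011110110 (head:       ^)
State H reached at step 15; 15 <= 18 -> yes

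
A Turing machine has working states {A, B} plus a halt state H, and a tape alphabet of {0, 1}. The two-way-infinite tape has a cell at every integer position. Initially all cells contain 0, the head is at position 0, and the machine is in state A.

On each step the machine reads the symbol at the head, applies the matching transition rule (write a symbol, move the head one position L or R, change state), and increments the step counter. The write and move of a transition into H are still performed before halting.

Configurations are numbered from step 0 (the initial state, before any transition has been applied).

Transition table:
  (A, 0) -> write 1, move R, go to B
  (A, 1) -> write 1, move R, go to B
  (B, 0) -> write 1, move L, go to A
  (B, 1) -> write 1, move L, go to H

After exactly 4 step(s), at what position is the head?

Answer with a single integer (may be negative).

Step 1: in state A at pos 0, read 0 -> (A,0)->write 1,move R,goto B. Now: state=B, head=1, tape[-1..2]=0100 (head:   ^)
Step 2: in state B at pos 1, read 0 -> (B,0)->write 1,move L,goto A. Now: state=A, head=0, tape[-1..2]=0110 (head:  ^)
Step 3: in state A at pos 0, read 1 -> (A,1)->write 1,move R,goto B. Now: state=B, head=1, tape[-1..2]=0110 (head:   ^)
Step 4: in state B at pos 1, read 1 -> (B,1)->write 1,move L,goto H. Now: state=H, head=0, tape[-1..2]=0110 (head:  ^)

Answer: 0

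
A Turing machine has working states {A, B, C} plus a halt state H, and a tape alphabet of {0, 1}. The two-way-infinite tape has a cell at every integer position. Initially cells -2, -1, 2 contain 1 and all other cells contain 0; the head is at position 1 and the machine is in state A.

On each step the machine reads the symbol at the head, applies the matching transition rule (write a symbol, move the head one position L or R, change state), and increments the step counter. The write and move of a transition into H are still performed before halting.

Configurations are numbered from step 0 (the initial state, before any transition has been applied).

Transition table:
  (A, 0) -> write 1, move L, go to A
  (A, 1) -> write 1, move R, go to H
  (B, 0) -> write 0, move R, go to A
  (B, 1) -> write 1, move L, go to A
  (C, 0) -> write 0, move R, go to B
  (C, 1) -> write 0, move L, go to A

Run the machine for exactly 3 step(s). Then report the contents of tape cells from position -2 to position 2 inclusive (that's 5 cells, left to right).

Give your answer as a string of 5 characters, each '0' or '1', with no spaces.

Step 1: in state A at pos 1, read 0 -> (A,0)->write 1,move L,goto A. Now: state=A, head=0, tape[-3..3]=0110110 (head:    ^)
Step 2: in state A at pos 0, read 0 -> (A,0)->write 1,move L,goto A. Now: state=A, head=-1, tape[-3..3]=0111110 (head:   ^)
Step 3: in state A at pos -1, read 1 -> (A,1)->write 1,move R,goto H. Now: state=H, head=0, tape[-3..3]=0111110 (head:    ^)

Answer: 11111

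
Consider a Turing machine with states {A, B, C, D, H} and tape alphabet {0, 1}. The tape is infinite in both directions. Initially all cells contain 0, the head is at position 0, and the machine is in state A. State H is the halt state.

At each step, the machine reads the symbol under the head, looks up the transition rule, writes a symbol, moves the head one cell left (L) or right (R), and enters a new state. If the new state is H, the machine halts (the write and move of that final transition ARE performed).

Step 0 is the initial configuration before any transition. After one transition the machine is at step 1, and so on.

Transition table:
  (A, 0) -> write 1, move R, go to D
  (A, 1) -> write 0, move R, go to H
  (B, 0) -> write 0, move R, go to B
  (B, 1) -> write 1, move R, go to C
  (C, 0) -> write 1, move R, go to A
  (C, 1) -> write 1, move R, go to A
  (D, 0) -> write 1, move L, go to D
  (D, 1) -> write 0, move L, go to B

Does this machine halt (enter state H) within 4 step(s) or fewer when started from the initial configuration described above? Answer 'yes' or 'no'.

Step 1: in state A at pos 0, read 0 -> (A,0)->write 1,move R,goto D. Now: state=D, head=1, tape[-1..2]=0100 (head:   ^)
Step 2: in state D at pos 1, read 0 -> (D,0)->write 1,move L,goto D. Now: state=D, head=0, tape[-1..2]=0110 (head:  ^)
Step 3: in state D at pos 0, read 1 -> (D,1)->write 0,move L,goto B. Now: state=B, head=-1, tape[-2..2]=00010 (head:  ^)
Step 4: in state B at pos -1, read 0 -> (B,0)->write 0,move R,goto B. Now: state=B, head=0, tape[-2..2]=00010 (head:   ^)
After 4 step(s): state = B (not H) -> not halted within 4 -> no

Answer: no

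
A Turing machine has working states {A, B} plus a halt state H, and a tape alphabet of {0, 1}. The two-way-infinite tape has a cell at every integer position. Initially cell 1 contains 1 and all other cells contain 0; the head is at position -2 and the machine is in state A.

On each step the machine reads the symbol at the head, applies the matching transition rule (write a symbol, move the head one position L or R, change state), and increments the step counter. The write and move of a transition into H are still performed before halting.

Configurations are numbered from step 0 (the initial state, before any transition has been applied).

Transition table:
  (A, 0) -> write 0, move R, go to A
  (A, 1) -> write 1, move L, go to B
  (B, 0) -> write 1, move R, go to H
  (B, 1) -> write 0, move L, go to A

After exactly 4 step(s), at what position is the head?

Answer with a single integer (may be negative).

Step 1: in state A at pos -2, read 0 -> (A,0)->write 0,move R,goto A. Now: state=A, head=-1, tape[-3..2]=000010 (head:   ^)
Step 2: in state A at pos -1, read 0 -> (A,0)->write 0,move R,goto A. Now: state=A, head=0, tape[-3..2]=000010 (head:    ^)
Step 3: in state A at pos 0, read 0 -> (A,0)->write 0,move R,goto A. Now: state=A, head=1, tape[-3..2]=000010 (head:     ^)
Step 4: in state A at pos 1, read 1 -> (A,1)->write 1,move L,goto B. Now: state=B, head=0, tape[-3..2]=000010 (head:    ^)

Answer: 0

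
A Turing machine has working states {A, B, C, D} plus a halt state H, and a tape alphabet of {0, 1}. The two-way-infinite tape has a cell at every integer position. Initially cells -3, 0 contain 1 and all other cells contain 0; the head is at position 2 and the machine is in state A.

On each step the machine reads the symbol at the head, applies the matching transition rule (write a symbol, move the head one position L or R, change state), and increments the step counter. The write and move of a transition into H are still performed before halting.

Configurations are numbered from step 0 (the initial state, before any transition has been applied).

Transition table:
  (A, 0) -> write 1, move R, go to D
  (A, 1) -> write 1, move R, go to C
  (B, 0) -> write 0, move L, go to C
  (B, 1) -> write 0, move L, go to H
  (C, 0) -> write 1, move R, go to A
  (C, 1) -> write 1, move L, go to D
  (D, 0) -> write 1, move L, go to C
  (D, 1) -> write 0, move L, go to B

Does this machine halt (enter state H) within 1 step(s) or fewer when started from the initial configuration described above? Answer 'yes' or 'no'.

Answer: no

Derivation:
Step 1: in state A at pos 2, read 0 -> (A,0)->write 1,move R,goto D. Now: state=D, head=3, tape[-4..4]=010010100 (head:        ^)
After 1 step(s): state = D (not H) -> not halted within 1 -> no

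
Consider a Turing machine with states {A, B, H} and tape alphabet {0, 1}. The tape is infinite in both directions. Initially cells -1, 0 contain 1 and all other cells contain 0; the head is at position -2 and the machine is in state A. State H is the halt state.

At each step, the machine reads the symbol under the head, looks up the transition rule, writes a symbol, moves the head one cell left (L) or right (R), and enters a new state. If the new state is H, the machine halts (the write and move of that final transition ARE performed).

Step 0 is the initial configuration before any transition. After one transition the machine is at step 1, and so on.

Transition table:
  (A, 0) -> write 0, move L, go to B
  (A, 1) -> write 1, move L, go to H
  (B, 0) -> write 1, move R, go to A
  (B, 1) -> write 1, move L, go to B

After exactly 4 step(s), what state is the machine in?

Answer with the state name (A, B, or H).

Step 1: in state A at pos -2, read 0 -> (A,0)->write 0,move L,goto B. Now: state=B, head=-3, tape[-4..1]=000110 (head:  ^)
Step 2: in state B at pos -3, read 0 -> (B,0)->write 1,move R,goto A. Now: state=A, head=-2, tape[-4..1]=010110 (head:   ^)
Step 3: in state A at pos -2, read 0 -> (A,0)->write 0,move L,goto B. Now: state=B, head=-3, tape[-4..1]=010110 (head:  ^)
Step 4: in state B at pos -3, read 1 -> (B,1)->write 1,move L,goto B. Now: state=B, head=-4, tape[-5..1]=0010110 (head:  ^)

Answer: B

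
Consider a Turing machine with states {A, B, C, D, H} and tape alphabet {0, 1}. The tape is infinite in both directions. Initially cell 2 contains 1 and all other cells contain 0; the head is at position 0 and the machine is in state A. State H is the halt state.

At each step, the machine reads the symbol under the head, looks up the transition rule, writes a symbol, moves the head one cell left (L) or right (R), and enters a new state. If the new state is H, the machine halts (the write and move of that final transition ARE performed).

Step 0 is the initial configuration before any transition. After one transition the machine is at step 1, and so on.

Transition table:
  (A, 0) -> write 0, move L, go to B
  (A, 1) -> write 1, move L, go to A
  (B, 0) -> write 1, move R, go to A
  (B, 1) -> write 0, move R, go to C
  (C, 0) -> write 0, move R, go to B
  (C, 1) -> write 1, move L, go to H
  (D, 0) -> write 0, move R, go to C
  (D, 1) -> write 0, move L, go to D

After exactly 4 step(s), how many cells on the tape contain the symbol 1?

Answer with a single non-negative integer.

Step 1: in state A at pos 0, read 0 -> (A,0)->write 0,move L,goto B. Now: state=B, head=-1, tape[-2..3]=000010 (head:  ^)
Step 2: in state B at pos -1, read 0 -> (B,0)->write 1,move R,goto A. Now: state=A, head=0, tape[-2..3]=010010 (head:   ^)
Step 3: in state A at pos 0, read 0 -> (A,0)->write 0,move L,goto B. Now: state=B, head=-1, tape[-2..3]=010010 (head:  ^)
Step 4: in state B at pos -1, read 1 -> (B,1)->write 0,move R,goto C. Now: state=C, head=0, tape[-2..3]=000010 (head:   ^)
Cells containing 1 after step 4: {2} -> 1 cell(s)

Answer: 1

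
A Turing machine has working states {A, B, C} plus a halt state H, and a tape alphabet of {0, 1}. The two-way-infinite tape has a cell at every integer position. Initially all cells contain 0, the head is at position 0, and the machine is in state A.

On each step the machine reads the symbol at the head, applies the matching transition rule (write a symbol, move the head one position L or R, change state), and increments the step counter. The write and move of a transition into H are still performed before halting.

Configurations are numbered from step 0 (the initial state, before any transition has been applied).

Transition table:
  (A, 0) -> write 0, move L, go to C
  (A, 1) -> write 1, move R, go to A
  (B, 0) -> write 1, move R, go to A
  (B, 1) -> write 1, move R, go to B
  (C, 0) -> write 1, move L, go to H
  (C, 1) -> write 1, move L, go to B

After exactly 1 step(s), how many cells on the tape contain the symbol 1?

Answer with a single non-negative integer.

Step 1: in state A at pos 0, read 0 -> (A,0)->write 0,move L,goto C. Now: state=C, head=-1, tape[-2..1]=0000 (head:  ^)
No cell contains 1 after step 1 -> 0 cell(s)

Answer: 0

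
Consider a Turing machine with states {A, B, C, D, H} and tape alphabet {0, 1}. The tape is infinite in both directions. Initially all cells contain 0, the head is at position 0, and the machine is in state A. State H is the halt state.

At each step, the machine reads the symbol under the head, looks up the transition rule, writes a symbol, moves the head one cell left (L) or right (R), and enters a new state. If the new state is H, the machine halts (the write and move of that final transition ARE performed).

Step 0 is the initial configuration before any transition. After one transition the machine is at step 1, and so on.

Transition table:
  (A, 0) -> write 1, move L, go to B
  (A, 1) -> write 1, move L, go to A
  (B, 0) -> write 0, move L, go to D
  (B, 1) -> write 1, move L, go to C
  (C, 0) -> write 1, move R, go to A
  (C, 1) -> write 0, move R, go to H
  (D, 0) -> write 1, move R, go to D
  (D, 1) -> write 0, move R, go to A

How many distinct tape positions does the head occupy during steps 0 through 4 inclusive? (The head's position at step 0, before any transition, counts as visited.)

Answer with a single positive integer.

Answer: 3

Derivation:
Step 1: in state A at pos 0, read 0 -> (A,0)->write 1,move L,goto B. Now: state=B, head=-1, tape[-2..1]=0010 (head:  ^)
Step 2: in state B at pos -1, read 0 -> (B,0)->write 0,move L,goto D. Now: state=D, head=-2, tape[-3..1]=00010 (head:  ^)
Step 3: in state D at pos -2, read 0 -> (D,0)->write 1,move R,goto D. Now: state=D, head=-1, tape[-3..1]=01010 (head:   ^)
Step 4: in state D at pos -1, read 0 -> (D,0)->write 1,move R,goto D. Now: state=D, head=0, tape[-3..1]=01110 (head:    ^)
Head positions at steps 0..4: starting at 0, distinct positions visited = {-2, -1, 0} -> 3 position(s)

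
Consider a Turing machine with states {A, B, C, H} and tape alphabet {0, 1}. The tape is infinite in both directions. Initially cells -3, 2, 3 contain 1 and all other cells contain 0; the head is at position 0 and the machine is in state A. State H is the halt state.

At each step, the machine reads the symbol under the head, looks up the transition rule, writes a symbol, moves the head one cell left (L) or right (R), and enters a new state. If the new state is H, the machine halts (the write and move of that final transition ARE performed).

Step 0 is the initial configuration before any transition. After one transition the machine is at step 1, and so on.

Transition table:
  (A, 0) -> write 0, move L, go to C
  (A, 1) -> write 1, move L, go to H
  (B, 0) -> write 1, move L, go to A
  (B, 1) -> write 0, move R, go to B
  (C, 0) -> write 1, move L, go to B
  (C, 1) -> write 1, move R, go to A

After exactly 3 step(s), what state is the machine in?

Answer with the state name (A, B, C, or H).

Answer: A

Derivation:
Step 1: in state A at pos 0, read 0 -> (A,0)->write 0,move L,goto C. Now: state=C, head=-1, tape[-4..4]=010000110 (head:    ^)
Step 2: in state C at pos -1, read 0 -> (C,0)->write 1,move L,goto B. Now: state=B, head=-2, tape[-4..4]=010100110 (head:   ^)
Step 3: in state B at pos -2, read 0 -> (B,0)->write 1,move L,goto A. Now: state=A, head=-3, tape[-4..4]=011100110 (head:  ^)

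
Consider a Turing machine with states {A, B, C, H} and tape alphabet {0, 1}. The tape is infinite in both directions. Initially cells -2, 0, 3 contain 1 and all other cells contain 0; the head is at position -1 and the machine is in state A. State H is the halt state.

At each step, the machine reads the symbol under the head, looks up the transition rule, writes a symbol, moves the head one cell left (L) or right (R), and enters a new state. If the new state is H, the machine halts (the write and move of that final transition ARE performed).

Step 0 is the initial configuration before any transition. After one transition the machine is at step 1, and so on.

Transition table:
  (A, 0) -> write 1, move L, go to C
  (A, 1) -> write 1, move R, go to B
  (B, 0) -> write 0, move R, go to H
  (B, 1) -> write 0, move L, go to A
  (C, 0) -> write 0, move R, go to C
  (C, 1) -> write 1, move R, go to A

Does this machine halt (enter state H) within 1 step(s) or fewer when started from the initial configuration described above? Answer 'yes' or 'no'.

Step 1: in state A at pos -1, read 0 -> (A,0)->write 1,move L,goto C. Now: state=C, head=-2, tape[-3..4]=01110010 (head:  ^)
After 1 step(s): state = C (not H) -> not halted within 1 -> no

Answer: no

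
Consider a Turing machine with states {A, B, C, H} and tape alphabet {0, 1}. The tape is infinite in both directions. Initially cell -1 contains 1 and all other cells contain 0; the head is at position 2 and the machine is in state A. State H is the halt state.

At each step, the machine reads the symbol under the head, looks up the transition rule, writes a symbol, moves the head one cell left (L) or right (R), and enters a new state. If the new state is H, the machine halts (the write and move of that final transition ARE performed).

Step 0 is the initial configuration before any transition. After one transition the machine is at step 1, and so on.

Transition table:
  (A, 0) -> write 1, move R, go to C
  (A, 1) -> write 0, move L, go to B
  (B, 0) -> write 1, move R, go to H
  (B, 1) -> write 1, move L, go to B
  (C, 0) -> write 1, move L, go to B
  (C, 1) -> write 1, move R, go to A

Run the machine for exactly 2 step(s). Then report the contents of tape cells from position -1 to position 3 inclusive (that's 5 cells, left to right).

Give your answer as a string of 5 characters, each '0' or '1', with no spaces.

Answer: 10011

Derivation:
Step 1: in state A at pos 2, read 0 -> (A,0)->write 1,move R,goto C. Now: state=C, head=3, tape[-2..4]=0100100 (head:      ^)
Step 2: in state C at pos 3, read 0 -> (C,0)->write 1,move L,goto B. Now: state=B, head=2, tape[-2..4]=0100110 (head:     ^)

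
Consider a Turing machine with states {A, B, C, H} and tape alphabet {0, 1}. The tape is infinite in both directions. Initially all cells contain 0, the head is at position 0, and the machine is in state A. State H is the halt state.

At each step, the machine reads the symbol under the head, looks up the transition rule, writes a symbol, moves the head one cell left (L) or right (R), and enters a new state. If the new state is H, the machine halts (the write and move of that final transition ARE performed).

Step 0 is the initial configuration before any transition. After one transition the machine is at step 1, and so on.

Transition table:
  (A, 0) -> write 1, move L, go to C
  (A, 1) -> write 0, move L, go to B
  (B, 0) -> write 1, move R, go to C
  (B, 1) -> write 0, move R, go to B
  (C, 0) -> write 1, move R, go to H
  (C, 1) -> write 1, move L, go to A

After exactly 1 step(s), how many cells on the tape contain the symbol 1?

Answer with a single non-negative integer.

Answer: 1

Derivation:
Step 1: in state A at pos 0, read 0 -> (A,0)->write 1,move L,goto C. Now: state=C, head=-1, tape[-2..1]=0010 (head:  ^)
Cells containing 1 after step 1: {0} -> 1 cell(s)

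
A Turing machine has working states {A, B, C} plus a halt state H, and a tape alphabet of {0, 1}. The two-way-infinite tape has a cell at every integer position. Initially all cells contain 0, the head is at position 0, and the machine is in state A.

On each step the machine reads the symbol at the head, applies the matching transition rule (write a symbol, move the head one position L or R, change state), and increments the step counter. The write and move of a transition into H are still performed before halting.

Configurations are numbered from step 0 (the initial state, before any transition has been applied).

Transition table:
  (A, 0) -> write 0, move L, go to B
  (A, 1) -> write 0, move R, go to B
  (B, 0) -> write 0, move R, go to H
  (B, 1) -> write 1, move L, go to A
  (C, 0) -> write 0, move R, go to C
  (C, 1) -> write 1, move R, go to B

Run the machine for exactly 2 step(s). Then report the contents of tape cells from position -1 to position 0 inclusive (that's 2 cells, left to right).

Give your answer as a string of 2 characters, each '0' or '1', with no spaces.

Answer: 00

Derivation:
Step 1: in state A at pos 0, read 0 -> (A,0)->write 0,move L,goto B. Now: state=B, head=-1, tape[-2..1]=0000 (head:  ^)
Step 2: in state B at pos -1, read 0 -> (B,0)->write 0,move R,goto H. Now: state=H, head=0, tape[-2..1]=0000 (head:   ^)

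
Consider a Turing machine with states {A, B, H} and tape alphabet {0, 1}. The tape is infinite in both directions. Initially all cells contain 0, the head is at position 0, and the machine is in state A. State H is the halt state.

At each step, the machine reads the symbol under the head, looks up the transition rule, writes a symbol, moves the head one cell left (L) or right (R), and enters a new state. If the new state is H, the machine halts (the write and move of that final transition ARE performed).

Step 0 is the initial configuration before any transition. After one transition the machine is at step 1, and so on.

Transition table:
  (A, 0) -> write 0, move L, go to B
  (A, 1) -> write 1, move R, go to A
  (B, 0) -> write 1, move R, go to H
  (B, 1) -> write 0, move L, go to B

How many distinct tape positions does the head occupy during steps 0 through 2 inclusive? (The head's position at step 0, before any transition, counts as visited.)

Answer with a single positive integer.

Step 1: in state A at pos 0, read 0 -> (A,0)->write 0,move L,goto B. Now: state=B, head=-1, tape[-2..1]=0000 (head:  ^)
Step 2: in state B at pos -1, read 0 -> (B,0)->write 1,move R,goto H. Now: state=H, head=0, tape[-2..1]=0100 (head:   ^)
Head positions at steps 0..2: starting at 0, distinct positions visited = {-1, 0} -> 2 position(s)

Answer: 2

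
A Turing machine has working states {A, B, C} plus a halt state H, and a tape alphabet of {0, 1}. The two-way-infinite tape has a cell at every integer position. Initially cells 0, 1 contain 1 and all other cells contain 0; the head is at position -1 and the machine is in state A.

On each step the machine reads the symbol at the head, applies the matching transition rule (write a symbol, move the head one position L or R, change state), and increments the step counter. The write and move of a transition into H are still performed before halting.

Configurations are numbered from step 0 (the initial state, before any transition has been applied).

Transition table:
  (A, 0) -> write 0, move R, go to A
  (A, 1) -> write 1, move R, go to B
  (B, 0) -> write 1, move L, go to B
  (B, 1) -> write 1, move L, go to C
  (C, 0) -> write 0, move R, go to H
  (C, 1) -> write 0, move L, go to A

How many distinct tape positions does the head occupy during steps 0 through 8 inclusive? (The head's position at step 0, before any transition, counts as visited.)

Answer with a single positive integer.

Answer: 4

Derivation:
Step 1: in state A at pos -1, read 0 -> (A,0)->write 0,move R,goto A. Now: state=A, head=0, tape[-2..2]=00110 (head:   ^)
Step 2: in state A at pos 0, read 1 -> (A,1)->write 1,move R,goto B. Now: state=B, head=1, tape[-2..2]=00110 (head:    ^)
Step 3: in state B at pos 1, read 1 -> (B,1)->write 1,move L,goto C. Now: state=C, head=0, tape[-2..2]=00110 (head:   ^)
Step 4: in state C at pos 0, read 1 -> (C,1)->write 0,move L,goto A. Now: state=A, head=-1, tape[-2..2]=00010 (head:  ^)
Step 5: in state A at pos -1, read 0 -> (A,0)->write 0,move R,goto A. Now: state=A, head=0, tape[-2..2]=00010 (head:   ^)
Step 6: in state A at pos 0, read 0 -> (A,0)->write 0,move R,goto A. Now: state=A, head=1, tape[-2..2]=00010 (head:    ^)
Step 7: in state A at pos 1, read 1 -> (A,1)->write 1,move R,goto B. Now: state=B, head=2, tape[-2..3]=000100 (head:     ^)
Step 8: in state B at pos 2, read 0 -> (B,0)->write 1,move L,goto B. Now: state=B, head=1, tape[-2..3]=000110 (head:    ^)
Head positions at steps 0..8: starting at -1, distinct positions visited = {-1, 0, 1, 2} -> 4 position(s)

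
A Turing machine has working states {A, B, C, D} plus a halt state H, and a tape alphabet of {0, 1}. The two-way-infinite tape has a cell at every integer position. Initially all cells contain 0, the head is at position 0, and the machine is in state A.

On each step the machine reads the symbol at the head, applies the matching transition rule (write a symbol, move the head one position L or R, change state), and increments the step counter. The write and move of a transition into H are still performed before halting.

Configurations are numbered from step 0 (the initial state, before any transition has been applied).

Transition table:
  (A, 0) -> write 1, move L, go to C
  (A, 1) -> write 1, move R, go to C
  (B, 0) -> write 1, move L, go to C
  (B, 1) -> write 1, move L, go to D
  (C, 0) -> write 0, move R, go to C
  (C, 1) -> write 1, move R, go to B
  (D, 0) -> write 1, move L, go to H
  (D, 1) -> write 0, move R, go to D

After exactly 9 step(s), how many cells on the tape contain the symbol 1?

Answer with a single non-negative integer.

Step 1: in state A at pos 0, read 0 -> (A,0)->write 1,move L,goto C. Now: state=C, head=-1, tape[-2..1]=0010 (head:  ^)
Step 2: in state C at pos -1, read 0 -> (C,0)->write 0,move R,goto C. Now: state=C, head=0, tape[-2..1]=0010 (head:   ^)
Step 3: in state C at pos 0, read 1 -> (C,1)->write 1,move R,goto B. Now: state=B, head=1, tape[-2..2]=00100 (head:    ^)
Step 4: in state B at pos 1, read 0 -> (B,0)->write 1,move L,goto C. Now: state=C, head=0, tape[-2..2]=00110 (head:   ^)
Step 5: in state C at pos 0, read 1 -> (C,1)->write 1,move R,goto B. Now: state=B, head=1, tape[-2..2]=00110 (head:    ^)
Step 6: in state B at pos 1, read 1 -> (B,1)->write 1,move L,goto D. Now: state=D, head=0, tape[-2..2]=00110 (head:   ^)
Step 7: in state D at pos 0, read 1 -> (D,1)->write 0,move R,goto D. Now: state=D, head=1, tape[-2..2]=00010 (head:    ^)
Step 8: in state D at pos 1, read 1 -> (D,1)->write 0,move R,goto D. Now: state=D, head=2, tape[-2..3]=000000 (head:     ^)
Step 9: in state D at pos 2, read 0 -> (D,0)->write 1,move L,goto H. Now: state=H, head=1, tape[-2..3]=000010 (head:    ^)
Cells containing 1 after step 9: {2} -> 1 cell(s)

Answer: 1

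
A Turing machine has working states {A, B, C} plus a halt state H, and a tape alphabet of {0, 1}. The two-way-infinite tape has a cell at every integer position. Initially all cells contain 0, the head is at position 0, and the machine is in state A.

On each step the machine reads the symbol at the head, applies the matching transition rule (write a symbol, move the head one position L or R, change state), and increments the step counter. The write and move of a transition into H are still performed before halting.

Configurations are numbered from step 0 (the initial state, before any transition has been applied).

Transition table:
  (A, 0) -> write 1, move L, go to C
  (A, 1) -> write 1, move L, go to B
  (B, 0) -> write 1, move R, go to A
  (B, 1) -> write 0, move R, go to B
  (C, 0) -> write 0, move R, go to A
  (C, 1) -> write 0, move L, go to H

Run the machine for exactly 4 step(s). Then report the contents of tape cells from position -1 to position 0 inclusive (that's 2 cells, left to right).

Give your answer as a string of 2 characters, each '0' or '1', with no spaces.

Step 1: in state A at pos 0, read 0 -> (A,0)->write 1,move L,goto C. Now: state=C, head=-1, tape[-2..1]=0010 (head:  ^)
Step 2: in state C at pos -1, read 0 -> (C,0)->write 0,move R,goto A. Now: state=A, head=0, tape[-2..1]=0010 (head:   ^)
Step 3: in state A at pos 0, read 1 -> (A,1)->write 1,move L,goto B. Now: state=B, head=-1, tape[-2..1]=0010 (head:  ^)
Step 4: in state B at pos -1, read 0 -> (B,0)->write 1,move R,goto A. Now: state=A, head=0, tape[-2..1]=0110 (head:   ^)

Answer: 11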